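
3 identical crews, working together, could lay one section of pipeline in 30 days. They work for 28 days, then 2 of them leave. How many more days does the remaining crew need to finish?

One crew does 1/90 of the job per day.
After 28 days with 3 crews, 14/15 is done (1/15 left).
With 1 crew the rate is 1/90, so the rest takes 1/15 ÷ 1/90 = 6 days.

6 days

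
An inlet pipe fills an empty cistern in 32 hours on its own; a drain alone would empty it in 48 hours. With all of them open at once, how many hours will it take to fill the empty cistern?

96 hours

Net rate = 1/32 − 1/48 = (3 − 2)/96 = 1/96 per hour.
Filling time = 1 ÷ (1/96) = 96 hours.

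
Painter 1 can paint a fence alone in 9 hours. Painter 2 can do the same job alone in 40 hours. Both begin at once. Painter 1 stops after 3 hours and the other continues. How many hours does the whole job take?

In the first 3 hours the combined rate is 49/360, so 49/120 of the job is done, leaving 71/120.
After Painter 1 leaves the rate is 1/40 per hour; the remaining 71/120 takes 71/3 hours.
Total = 3 + 71/3 = 80/3 hours.

80/3 hours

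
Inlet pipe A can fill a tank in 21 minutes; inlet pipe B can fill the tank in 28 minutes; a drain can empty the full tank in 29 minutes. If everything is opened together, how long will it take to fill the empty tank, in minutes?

348/17 minutes

Net rate = 1/21 + 1/28 − 1/29 = (116 + 87 − 84)/2436 = 119/2436 = 17/348 per minute.
Filling time = 1 ÷ (17/348) = 348/17 minutes.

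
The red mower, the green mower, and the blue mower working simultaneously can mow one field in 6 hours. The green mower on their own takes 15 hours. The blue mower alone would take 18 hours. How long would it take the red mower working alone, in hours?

45/2 hours

Combined rate is 1/6 per hour.
Known contribution: 1/15 + 1/18 = (6 + 5)/90 = 11/90 per hour.
So the red mower's rate is 1/6 − 11/90 = 2/45, meaning 45/2 hours alone.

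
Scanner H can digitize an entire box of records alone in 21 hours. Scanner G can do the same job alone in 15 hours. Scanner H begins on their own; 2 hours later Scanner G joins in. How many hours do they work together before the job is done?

95/12 hours

In the first 2 hours Scanner H alone does 2/21 of the job, leaving 19/21.
Once everyone is working, combined rate: 1/21 + 1/15 = (5 + 7)/105 = 12/105 = 4/35 per hour.
Remaining 19/21 at 4/35 per hour takes 95/12 hours.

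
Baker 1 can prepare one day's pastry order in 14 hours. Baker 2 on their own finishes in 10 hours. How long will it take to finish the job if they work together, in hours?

Combined rate: 1/14 + 1/10 = (5 + 7)/70 = 12/70 = 6/35 per hour.
Time = 1 ÷ (6/35) = 35/6 hours.

35/6 hours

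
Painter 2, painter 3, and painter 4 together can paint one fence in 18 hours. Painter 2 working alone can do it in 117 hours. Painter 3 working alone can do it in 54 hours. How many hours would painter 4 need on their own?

351/10 hours

Combined rate is 1/18 per hour.
Known contribution: 1/117 + 1/54 = (6 + 13)/702 = 19/702 per hour.
So painter 4's rate is 1/18 − 19/702 = 10/351, meaning 351/10 hours alone.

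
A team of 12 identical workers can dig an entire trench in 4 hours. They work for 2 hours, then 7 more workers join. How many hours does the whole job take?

One worker does 1/48 of the job per hour.
After 2 hours with 12 workers, 1/2 is done (1/2 left).
With 19 workers the rate is 19/48, so the rest takes 1/2 ÷ 19/48 = 24/19 hours.
Total = 2 + 24/19 = 62/19 hours.

62/19 hours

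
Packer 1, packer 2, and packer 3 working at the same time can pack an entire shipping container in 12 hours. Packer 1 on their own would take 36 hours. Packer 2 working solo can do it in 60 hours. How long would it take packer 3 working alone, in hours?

180/7 hours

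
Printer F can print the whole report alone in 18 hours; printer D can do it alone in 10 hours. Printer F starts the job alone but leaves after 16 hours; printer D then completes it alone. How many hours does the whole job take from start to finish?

154/9 hours

In 16 hours printer F does 16/18 = 8/9 of the job, leaving 1/9.
Printer D works at 1/10 per hour, so finishing takes 1/9 ÷ 1/10 = 10/9 hours.
Total time = 16 + 10/9 = 154/9 hours.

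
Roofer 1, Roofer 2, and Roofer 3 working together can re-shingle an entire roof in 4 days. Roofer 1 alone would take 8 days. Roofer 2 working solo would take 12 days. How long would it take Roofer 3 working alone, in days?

24 days

Combined rate is 1/4 per day.
Known contribution: 1/8 + 1/12 = (3 + 2)/24 = 5/24 per day.
So Roofer 3's rate is 1/4 − 5/24 = 1/24, meaning 24 days alone.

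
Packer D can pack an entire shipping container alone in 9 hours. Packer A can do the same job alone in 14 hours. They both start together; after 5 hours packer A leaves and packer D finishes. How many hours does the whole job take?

81/14 hours

In the first 5 hours the combined rate is 23/126, so 115/126 of the job is done, leaving 11/126.
After packer A leaves the rate is 1/9 per hour; the remaining 11/126 takes 11/14 hours.
Total = 5 + 11/14 = 81/14 hours.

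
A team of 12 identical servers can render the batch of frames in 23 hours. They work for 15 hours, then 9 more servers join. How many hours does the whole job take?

137/7 hours

One server does 1/276 of the job per hour.
After 15 hours with 12 servers, 15/23 is done (8/23 left).
With 21 servers the rate is 21/276 = 7/92, so the rest takes 8/23 ÷ 7/92 = 32/7 hours.
Total = 15 + 32/7 = 137/7 hours.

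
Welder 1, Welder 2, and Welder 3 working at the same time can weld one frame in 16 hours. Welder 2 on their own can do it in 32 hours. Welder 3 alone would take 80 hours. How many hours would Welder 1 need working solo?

160/3 hours

Combined rate is 1/16 per hour.
Known contribution: 1/32 + 1/80 = (5 + 2)/160 = 7/160 per hour.
So Welder 1's rate is 1/16 − 7/160 = 3/160, meaning 160/3 hours alone.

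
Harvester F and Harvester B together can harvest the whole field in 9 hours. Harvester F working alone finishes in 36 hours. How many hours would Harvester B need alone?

12 hours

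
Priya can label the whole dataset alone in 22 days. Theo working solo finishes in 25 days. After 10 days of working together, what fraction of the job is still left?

Combined rate: 1/22 + 1/25 = (25 + 22)/550 = 47/550 per day.
In 10 days they complete 10·47/550 = 47/55 of the job.
So 8/55 remains.

8/55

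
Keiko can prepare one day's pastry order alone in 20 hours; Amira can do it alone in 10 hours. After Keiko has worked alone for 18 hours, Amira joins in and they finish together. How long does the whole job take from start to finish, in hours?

56/3 hours

In 18 hours Keiko does 18/20 = 9/10 of the job, leaving 1/10.
Keiko and Amira together work at 3/20 per hour, so finishing takes 1/10 ÷ 3/20 = 2/3 hours.
Total time = 18 + 2/3 = 56/3 hours.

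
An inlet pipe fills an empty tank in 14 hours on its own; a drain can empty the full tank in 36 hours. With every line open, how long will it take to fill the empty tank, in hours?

252/11 hours

Net rate = 1/14 − 1/36 = (18 − 7)/252 = 11/252 per hour.
Filling time = 1 ÷ (11/252) = 252/11 hours.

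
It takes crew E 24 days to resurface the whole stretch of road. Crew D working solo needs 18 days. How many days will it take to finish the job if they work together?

Combined rate: 1/24 + 1/18 = (3 + 4)/72 = 7/72 per day.
Time = 1 ÷ (7/72) = 72/7 days.

72/7 days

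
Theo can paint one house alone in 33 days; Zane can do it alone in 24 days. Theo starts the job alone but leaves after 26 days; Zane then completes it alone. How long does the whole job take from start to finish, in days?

342/11 days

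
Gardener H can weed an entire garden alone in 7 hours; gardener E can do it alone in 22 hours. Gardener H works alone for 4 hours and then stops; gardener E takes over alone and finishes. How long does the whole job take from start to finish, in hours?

In 4 hours gardener H does 4/7 of the job, leaving 3/7.
Gardener E works at 1/22 per hour, so finishing takes 3/7 ÷ 1/22 = 66/7 hours.
Total time = 4 + 66/7 = 94/7 hours.

94/7 hours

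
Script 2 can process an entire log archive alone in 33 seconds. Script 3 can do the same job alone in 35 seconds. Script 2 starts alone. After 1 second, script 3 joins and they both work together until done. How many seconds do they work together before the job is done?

280/17 seconds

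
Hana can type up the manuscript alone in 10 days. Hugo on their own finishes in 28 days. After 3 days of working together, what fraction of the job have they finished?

57/140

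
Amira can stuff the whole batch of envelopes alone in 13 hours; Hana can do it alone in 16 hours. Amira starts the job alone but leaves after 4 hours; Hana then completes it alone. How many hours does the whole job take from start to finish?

In 4 hours Amira does 4/13 of the job, leaving 9/13.
Hana works at 1/16 per hour, so finishing takes 9/13 ÷ 1/16 = 144/13 hours.
Total time = 4 + 144/13 = 196/13 hours.

196/13 hours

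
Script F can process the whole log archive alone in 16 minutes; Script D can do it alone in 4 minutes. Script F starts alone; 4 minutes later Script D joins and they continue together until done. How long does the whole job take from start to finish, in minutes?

In 4 minutes Script F does 4/16 = 1/4 of the job, leaving 3/4.
Script F and Script D together work at 5/16 per minute, so finishing takes 3/4 ÷ 5/16 = 12/5 minutes.
Total time = 4 + 12/5 = 32/5 minutes.

32/5 minutes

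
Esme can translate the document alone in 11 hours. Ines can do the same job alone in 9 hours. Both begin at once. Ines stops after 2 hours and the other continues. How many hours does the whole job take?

77/9 hours

In the first 2 hours the combined rate is 20/99, so 40/99 of the job is done, leaving 59/99.
After Ines leaves the rate is 1/11 per hour; the remaining 59/99 takes 59/9 hours.
Total = 2 + 59/9 = 77/9 hours.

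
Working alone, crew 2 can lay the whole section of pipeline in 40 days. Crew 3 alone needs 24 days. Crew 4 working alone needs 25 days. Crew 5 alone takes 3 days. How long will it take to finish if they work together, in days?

25/11 days

Combined rate: 1/40 + 1/24 + 1/25 + 1/3 = (15 + 25 + 24 + 200)/600 = 264/600 = 11/25 per day.
Time = 1 ÷ (11/25) = 25/11 days.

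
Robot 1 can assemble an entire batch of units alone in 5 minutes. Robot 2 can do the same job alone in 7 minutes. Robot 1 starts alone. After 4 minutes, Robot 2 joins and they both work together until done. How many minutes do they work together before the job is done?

In the first 4 minutes Robot 1 alone does 4/5 of the job, leaving 1/5.
Once everyone is working, combined rate: 1/5 + 1/7 = (7 + 5)/35 = 12/35 per minute.
Remaining 1/5 at 12/35 per minute takes 7/12 minutes.

7/12 minutes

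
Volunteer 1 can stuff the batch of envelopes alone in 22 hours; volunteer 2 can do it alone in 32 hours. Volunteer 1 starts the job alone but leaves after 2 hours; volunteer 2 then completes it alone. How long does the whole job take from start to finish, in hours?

342/11 hours

In 2 hours volunteer 1 does 2/22 = 1/11 of the job, leaving 10/11.
Volunteer 2 works at 1/32 per hour, so finishing takes 10/11 ÷ 1/32 = 320/11 hours.
Total time = 2 + 320/11 = 342/11 hours.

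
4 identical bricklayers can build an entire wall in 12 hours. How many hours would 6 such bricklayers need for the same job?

Total work is 4·12 = 48 bricklayer-hours.
With 6 bricklayers: 48/6 = 8 hours.

8 hours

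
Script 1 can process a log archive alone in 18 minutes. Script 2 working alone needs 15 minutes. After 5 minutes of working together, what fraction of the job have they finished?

11/18

Combined rate: 1/18 + 1/15 = (5 + 6)/90 = 11/90 per minute.
In 5 minutes they complete 5·11/90 = 11/18 of the job.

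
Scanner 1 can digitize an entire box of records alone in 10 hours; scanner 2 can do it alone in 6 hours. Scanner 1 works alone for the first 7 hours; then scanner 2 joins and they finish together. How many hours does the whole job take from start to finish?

In 7 hours scanner 1 does 7/10 of the job, leaving 3/10.
Scanner 1 and scanner 2 together work at 4/15 per hour, so finishing takes 3/10 ÷ 4/15 = 9/8 hours.
Total time = 7 + 9/8 = 65/8 hours.

65/8 hours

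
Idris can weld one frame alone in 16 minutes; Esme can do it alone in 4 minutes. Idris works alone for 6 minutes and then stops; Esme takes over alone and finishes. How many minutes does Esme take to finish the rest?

In 6 minutes Idris does 6/16 = 3/8 of the job, leaving 5/8.
Esme works at 1/4 per minute, so finishing takes 5/8 ÷ 1/4 = 5/2 minutes.

5/2 minutes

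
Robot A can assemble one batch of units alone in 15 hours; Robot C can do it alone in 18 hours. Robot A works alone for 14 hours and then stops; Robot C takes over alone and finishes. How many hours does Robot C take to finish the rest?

In 14 hours Robot A does 14/15 of the job, leaving 1/15.
Robot C works at 1/18 per hour, so finishing takes 1/15 ÷ 1/18 = 6/5 hours.

6/5 hours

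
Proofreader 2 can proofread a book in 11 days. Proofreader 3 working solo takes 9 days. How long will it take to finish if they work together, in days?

99/20 days

Combined rate: 1/11 + 1/9 = (9 + 11)/99 = 20/99 per day.
Time = 1 ÷ (20/99) = 99/20 days.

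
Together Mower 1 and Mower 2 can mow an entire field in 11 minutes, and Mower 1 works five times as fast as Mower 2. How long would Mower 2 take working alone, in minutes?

66 minutes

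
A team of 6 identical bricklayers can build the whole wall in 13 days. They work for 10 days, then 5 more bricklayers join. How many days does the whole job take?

One bricklayer does 1/78 of the job per day.
After 10 days with 6 bricklayers, 10/13 is done (3/13 left).
With 11 bricklayers the rate is 11/78, so the rest takes 3/13 ÷ 11/78 = 18/11 days.
Total = 10 + 18/11 = 128/11 days.

128/11 days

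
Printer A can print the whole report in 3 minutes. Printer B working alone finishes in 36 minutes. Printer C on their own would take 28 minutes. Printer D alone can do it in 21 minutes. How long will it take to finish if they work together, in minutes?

9/4 minutes

Combined rate: 1/3 + 1/36 + 1/28 + 1/21 = (84 + 7 + 9 + 12)/252 = 112/252 = 4/9 per minute.
Time = 1 ÷ (4/9) = 9/4 minutes.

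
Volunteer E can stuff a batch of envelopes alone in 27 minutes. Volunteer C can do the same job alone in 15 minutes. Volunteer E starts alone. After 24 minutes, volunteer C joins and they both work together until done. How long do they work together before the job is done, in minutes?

In the first 24 minutes volunteer E alone does 24/27 = 8/9 of the job, leaving 1/9.
Once everyone is working, combined rate: 1/27 + 1/15 = (5 + 9)/135 = 14/135 per minute.
Remaining 1/9 at 14/135 per minute takes 15/14 minutes.

15/14 minutes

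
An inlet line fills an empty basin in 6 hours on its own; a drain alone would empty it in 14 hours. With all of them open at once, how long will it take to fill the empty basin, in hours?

21/2 hours

Net rate = 1/6 − 1/14 = (7 − 3)/42 = 4/42 = 2/21 per hour.
Filling time = 1 ÷ (2/21) = 21/2 hours.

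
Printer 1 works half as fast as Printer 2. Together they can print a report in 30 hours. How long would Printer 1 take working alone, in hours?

90 hours

Let Printer 2's rate be r; then Printer 1's rate is (1/2)r, so together (1/2 + 1)r = (3/2)r = 1/30.
Thus r = 1/45 per hour.
Printer 2 alone: 45 hours; Printer 1 alone: 90 hours.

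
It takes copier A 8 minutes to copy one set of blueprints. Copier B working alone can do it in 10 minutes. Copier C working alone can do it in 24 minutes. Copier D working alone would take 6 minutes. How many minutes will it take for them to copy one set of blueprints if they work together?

Combined rate: 1/8 + 1/10 + 1/24 + 1/6 = (15 + 12 + 5 + 20)/120 = 52/120 = 13/30 per minute.
Time = 1 ÷ (13/30) = 30/13 minutes.

30/13 minutes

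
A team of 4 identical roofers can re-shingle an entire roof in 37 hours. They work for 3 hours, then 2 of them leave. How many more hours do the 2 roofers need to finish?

68 hours

One roofer does 1/148 of the job per hour.
After 3 hours with 4 roofers, 3/37 is done (34/37 left).
With 2 roofers the rate is 2/148 = 1/74, so the rest takes 34/37 ÷ 1/74 = 68 hours.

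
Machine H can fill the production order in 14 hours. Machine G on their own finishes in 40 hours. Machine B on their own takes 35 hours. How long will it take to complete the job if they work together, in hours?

8 hours

Combined rate: 1/14 + 1/40 + 1/35 = (20 + 7 + 8)/280 = 35/280 = 1/8 per hour.
Time = 1 ÷ (1/8) = 8 hours.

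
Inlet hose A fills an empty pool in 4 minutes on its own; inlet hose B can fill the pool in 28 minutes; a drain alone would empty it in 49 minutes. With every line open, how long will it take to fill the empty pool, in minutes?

49/13 minutes

Net rate = 1/4 + 1/28 − 1/49 = (49 + 7 − 4)/196 = 52/196 = 13/49 per minute.
Filling time = 1 ÷ (13/49) = 49/13 minutes.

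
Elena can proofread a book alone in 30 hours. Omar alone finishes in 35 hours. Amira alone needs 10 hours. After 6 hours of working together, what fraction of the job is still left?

1/35

Combined rate: 1/30 + 1/35 + 1/10 = (7 + 6 + 21)/210 = 34/210 = 17/105 per hour.
In 6 hours they complete 6·17/105 = 34/35 of the job.
So 1/35 remains.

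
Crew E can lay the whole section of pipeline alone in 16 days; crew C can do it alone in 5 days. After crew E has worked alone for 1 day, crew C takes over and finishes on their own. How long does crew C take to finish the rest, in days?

75/16 days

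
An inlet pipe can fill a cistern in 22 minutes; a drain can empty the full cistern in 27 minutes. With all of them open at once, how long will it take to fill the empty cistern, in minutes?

594/5 minutes

Net rate = 1/22 − 1/27 = (27 − 22)/594 = 5/594 per minute.
Filling time = 1 ÷ (5/594) = 594/5 minutes.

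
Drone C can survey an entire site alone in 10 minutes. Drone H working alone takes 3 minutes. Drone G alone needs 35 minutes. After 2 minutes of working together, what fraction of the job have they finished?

97/105

Combined rate: 1/10 + 1/3 + 1/35 = (21 + 70 + 6)/210 = 97/210 per minute.
In 2 minutes they complete 2·97/210 = 97/105 of the job.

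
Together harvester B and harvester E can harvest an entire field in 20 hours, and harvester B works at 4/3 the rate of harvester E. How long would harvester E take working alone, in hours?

140/3 hours

Let harvester E's rate be r; then harvester B's rate is (4/3)r, so together (4/3 + 1)r = (7/3)r = 1/20.
Thus r = 3/140 per hour.
Harvester E alone: 140/3 hours; harvester B alone: 35 hours.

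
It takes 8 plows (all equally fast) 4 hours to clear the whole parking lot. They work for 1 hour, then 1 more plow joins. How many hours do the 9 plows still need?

One plow does 1/32 of the job per hour.
After 1 hour with 8 plows, 1/4 is done (3/4 left).
With 9 plows the rate is 9/32, so the rest takes 3/4 ÷ 9/32 = 8/3 hours.

8/3 hours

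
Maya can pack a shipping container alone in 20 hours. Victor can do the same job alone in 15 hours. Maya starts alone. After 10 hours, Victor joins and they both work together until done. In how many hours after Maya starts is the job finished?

100/7 hours

In the first 10 hours Maya alone does 10/20 = 1/2 of the job, leaving 1/2.
Once everyone is working, combined rate: 1/20 + 1/15 = (3 + 4)/60 = 7/60 per hour.
Remaining 1/2 at 7/60 per hour takes 30/7 hours.
Total from the start = 10 + 30/7 = 100/7 hours.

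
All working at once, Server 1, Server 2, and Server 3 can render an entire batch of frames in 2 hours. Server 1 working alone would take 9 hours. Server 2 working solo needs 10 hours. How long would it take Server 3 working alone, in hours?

45/13 hours

Combined rate is 1/2 per hour.
Known contribution: 1/9 + 1/10 = (10 + 9)/90 = 19/90 per hour.
So Server 3's rate is 1/2 − 19/90 = 13/45, meaning 45/13 hours alone.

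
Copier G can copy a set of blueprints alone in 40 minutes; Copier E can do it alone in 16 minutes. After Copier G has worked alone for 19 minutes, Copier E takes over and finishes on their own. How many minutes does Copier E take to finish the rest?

In 19 minutes Copier G does 19/40 of the job, leaving 21/40.
Copier E works at 1/16 per minute, so finishing takes 21/40 ÷ 1/16 = 42/5 minutes.

42/5 minutes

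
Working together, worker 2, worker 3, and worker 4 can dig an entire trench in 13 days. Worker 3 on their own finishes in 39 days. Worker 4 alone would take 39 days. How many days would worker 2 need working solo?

Combined rate is 1/13 per day.
Known contribution: 1/39 + 1/39 = (1 + 1)/39 = 2/39 per day.
So worker 2's rate is 1/13 − 2/39 = 1/39, meaning 39 days alone.

39 days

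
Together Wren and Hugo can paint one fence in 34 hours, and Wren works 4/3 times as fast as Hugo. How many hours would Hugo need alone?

238/3 hours

Let Hugo's rate be r; then Wren's rate is (4/3)r, so together (4/3 + 1)r = (7/3)r = 1/34.
Thus r = 3/238 per hour.
Hugo alone: 238/3 hours; Wren alone: 119/2 hours.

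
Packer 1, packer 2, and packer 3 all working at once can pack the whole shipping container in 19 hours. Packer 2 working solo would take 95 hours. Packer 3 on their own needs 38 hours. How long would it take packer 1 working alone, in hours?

Combined rate is 1/19 per hour.
Known contribution: 1/95 + 1/38 = (2 + 5)/190 = 7/190 per hour.
So packer 1's rate is 1/19 − 7/190 = 3/190, meaning 190/3 hours alone.

190/3 hours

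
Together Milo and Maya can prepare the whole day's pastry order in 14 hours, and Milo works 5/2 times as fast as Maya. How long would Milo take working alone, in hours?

98/5 hours

Let Maya's rate be r; then Milo's rate is (5/2)r, so together (5/2 + 1)r = (7/2)r = 1/14.
Thus r = 1/49 per hour.
Maya alone: 49 hours; Milo alone: 98/5 hours.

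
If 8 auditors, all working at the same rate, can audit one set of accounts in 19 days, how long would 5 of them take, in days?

Total work is 8·19 = 152 auditor-days.
With 5 auditors: 152/5 days.

152/5 days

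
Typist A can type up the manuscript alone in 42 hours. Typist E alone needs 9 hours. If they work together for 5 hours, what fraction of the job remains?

41/126

Combined rate: 1/42 + 1/9 = (3 + 14)/126 = 17/126 per hour.
In 5 hours they complete 5·17/126 = 85/126 of the job.
So 41/126 remains.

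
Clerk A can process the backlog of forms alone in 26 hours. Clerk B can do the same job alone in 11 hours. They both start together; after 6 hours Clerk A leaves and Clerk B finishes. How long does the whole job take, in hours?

In the first 6 hours the combined rate is 37/286, so 111/143 of the job is done, leaving 32/143.
After Clerk A leaves the rate is 1/11 per hour; the remaining 32/143 takes 32/13 hours.
Total = 6 + 32/13 = 110/13 hours.

110/13 hours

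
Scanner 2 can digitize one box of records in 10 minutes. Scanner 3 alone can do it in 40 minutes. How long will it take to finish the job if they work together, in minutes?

8 minutes

With two workers the combined time is the product over the sum: 10·40/(10+40) = 400/50 = 8 minutes.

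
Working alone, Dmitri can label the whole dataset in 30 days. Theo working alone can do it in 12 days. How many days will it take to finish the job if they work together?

Combined rate: 1/30 + 1/12 = (2 + 5)/60 = 7/60 per day.
Time = 1 ÷ (7/60) = 60/7 days.

60/7 days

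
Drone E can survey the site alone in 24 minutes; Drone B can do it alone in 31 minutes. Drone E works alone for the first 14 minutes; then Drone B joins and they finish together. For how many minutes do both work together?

In 14 minutes Drone E does 14/24 = 7/12 of the job, leaving 5/12.
Drone E and Drone B together work at 55/744 per minute, so finishing takes 5/12 ÷ 55/744 = 62/11 minutes.

62/11 minutes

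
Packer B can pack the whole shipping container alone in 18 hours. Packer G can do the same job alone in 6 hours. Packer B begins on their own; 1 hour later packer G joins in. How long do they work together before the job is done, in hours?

17/4 hours

In the first 1 hour packer B alone does 1/18 of the job, leaving 17/18.
Once everyone is working, combined rate: 1/18 + 1/6 = (1 + 3)/18 = 4/18 = 2/9 per hour.
Remaining 17/18 at 2/9 per hour takes 17/4 hours.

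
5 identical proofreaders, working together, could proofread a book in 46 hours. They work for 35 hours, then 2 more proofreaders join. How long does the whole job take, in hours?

One proofreader does 1/230 of the job per hour.
After 35 hours with 5 proofreaders, 35/46 is done (11/46 left).
With 7 proofreaders the rate is 7/230, so the rest takes 11/46 ÷ 7/230 = 55/7 hours.
Total = 35 + 55/7 = 300/7 hours.

300/7 hours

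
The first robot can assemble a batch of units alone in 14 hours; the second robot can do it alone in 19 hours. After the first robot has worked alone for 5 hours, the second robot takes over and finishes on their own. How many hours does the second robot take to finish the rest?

In 5 hours the first robot does 5/14 of the job, leaving 9/14.
The second robot works at 1/19 per hour, so finishing takes 9/14 ÷ 1/19 = 171/14 hours.

171/14 hours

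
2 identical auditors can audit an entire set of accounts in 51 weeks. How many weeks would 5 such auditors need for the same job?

102/5 weeks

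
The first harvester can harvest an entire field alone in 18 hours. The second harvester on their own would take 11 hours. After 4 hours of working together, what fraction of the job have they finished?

58/99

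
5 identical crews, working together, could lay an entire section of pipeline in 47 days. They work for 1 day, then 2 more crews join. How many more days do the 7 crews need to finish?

One crew does 1/235 of the job per day.
After 1 day with 5 crews, 1/47 is done (46/47 left).
With 7 crews the rate is 7/235, so the rest takes 46/47 ÷ 7/235 = 230/7 days.

230/7 days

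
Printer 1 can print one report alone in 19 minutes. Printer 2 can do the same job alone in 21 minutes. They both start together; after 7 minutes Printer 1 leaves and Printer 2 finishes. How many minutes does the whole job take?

252/19 minutes

In the first 7 minutes the combined rate is 40/399, so 40/57 of the job is done, leaving 17/57.
After Printer 1 leaves the rate is 1/21 per minute; the remaining 17/57 takes 119/19 minutes.
Total = 7 + 119/19 = 252/19 minutes.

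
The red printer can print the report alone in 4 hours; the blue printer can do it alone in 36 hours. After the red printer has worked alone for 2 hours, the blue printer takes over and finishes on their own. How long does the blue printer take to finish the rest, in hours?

18 hours

In 2 hours the red printer does 2/4 = 1/2 of the job, leaving 1/2.
The blue printer works at 1/36 per hour, so finishing takes 1/2 ÷ 1/36 = 18 hours.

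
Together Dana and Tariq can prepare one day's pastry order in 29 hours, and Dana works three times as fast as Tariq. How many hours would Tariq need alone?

116 hours

Let Tariq's rate be r; then Dana's rate is 3r, so together (3 + 1)r = 4r = 1/29.
Thus r = 1/116 per hour.
Tariq alone: 116 hours; Dana alone: 116/3 hours.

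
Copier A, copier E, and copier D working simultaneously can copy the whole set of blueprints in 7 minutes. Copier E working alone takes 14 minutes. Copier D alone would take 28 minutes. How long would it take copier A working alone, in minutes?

Combined rate is 1/7 per minute.
Known contribution: 1/14 + 1/28 = (2 + 1)/28 = 3/28 per minute.
So copier A's rate is 1/7 − 3/28 = 1/28, meaning 28 minutes alone.

28 minutes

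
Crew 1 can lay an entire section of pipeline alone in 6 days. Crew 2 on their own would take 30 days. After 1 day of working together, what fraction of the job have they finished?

Combined rate: 1/6 + 1/30 = (5 + 1)/30 = 6/30 = 1/5 per day.
In 1 day they complete 1·1/5 = 1/5 of the job.

1/5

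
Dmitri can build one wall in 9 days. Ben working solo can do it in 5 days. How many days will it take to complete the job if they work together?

45/14 days

Combined rate: 1/9 + 1/5 = (5 + 9)/45 = 14/45 per day.
Time = 1 ÷ (14/45) = 45/14 days.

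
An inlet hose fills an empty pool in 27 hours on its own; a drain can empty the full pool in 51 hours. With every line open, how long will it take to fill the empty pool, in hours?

Net rate = 1/27 − 1/51 = (17 − 9)/459 = 8/459 per hour.
Filling time = 1 ÷ (8/459) = 459/8 hours.

459/8 hours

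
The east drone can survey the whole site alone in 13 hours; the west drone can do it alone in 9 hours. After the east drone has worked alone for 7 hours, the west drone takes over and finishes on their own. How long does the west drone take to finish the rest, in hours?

54/13 hours

In 7 hours the east drone does 7/13 of the job, leaving 6/13.
The west drone works at 1/9 per hour, so finishing takes 6/13 ÷ 1/9 = 54/13 hours.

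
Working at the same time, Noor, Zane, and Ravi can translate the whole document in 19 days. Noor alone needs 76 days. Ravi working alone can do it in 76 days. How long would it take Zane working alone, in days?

38 days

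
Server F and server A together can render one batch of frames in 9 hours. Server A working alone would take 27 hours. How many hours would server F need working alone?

27/2 hours

Combined rate is 1/9 per hour.
Known contribution: 1/27 per hour.
So server F's rate is 1/9 − 1/27 = 2/27, meaning 27/2 hours alone.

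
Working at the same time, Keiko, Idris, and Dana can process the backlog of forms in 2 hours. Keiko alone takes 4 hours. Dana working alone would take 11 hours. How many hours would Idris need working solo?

44/7 hours

Combined rate is 1/2 per hour.
Known contribution: 1/4 + 1/11 = (11 + 4)/44 = 15/44 per hour.
So Idris's rate is 1/2 − 15/44 = 7/44, meaning 44/7 hours alone.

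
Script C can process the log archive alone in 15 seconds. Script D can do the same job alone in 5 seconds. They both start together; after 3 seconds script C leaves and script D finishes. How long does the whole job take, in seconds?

In the first 3 seconds the combined rate is 4/15, so 4/5 of the job is done, leaving 1/5.
After script C leaves the rate is 1/5 per second; the remaining 1/5 takes 1 second.
Total = 3 + 1 = 4 seconds.

4 seconds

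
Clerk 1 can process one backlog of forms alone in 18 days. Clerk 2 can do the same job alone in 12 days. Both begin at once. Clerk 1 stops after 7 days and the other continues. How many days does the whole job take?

In the first 7 days the combined rate is 5/36, so 35/36 of the job is done, leaving 1/36.
After Clerk 1 leaves the rate is 1/12 per day; the remaining 1/36 takes 1/3 days.
Total = 7 + 1/3 = 22/3 days.

22/3 days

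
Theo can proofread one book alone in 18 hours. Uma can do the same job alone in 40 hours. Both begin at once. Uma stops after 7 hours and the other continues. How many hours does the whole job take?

297/20 hours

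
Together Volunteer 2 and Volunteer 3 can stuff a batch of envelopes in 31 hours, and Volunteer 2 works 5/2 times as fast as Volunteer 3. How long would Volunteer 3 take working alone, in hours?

Let Volunteer 3's rate be r; then Volunteer 2's rate is (5/2)r, so together (5/2 + 1)r = (7/2)r = 1/31.
Thus r = 2/217 per hour.
Volunteer 3 alone: 217/2 hours; Volunteer 2 alone: 217/5 hours.

217/2 hours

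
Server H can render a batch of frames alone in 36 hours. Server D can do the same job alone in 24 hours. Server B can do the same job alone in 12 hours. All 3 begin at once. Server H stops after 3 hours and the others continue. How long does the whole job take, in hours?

22/3 hours

In the first 3 hours the combined rate is 11/72, so 11/24 of the job is done, leaving 13/24.
After server H leaves the rate is 1/8 per hour; the remaining 13/24 takes 13/3 hours.
Total = 3 + 13/3 = 22/3 hours.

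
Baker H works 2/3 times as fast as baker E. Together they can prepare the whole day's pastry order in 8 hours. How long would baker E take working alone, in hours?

Let baker E's rate be r; then baker H's rate is (2/3)r, so together (2/3 + 1)r = (5/3)r = 1/8.
Thus r = 3/40 per hour.
Baker E alone: 40/3 hours; baker H alone: 20 hours.

40/3 hours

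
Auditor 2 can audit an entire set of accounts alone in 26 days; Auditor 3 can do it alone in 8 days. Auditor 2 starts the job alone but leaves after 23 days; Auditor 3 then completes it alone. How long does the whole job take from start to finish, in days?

In 23 days Auditor 2 does 23/26 of the job, leaving 3/26.
Auditor 3 works at 1/8 per day, so finishing takes 3/26 ÷ 1/8 = 12/13 days.
Total time = 23 + 12/13 = 311/13 days.

311/13 days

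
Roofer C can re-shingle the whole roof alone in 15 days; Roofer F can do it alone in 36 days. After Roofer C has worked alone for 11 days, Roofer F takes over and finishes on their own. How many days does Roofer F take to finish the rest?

48/5 days

In 11 days Roofer C does 11/15 of the job, leaving 4/15.
Roofer F works at 1/36 per day, so finishing takes 4/15 ÷ 1/36 = 48/5 days.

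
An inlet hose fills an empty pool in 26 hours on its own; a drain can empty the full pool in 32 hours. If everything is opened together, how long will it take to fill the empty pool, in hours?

416/3 hours

Net rate = 1/26 − 1/32 = (16 − 13)/416 = 3/416 per hour.
Filling time = 1 ÷ (3/416) = 416/3 hours.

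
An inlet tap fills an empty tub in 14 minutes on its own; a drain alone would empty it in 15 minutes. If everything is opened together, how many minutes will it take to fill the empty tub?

Net rate = 1/14 − 1/15 = (15 − 14)/210 = 1/210 per minute.
Filling time = 1 ÷ (1/210) = 210 minutes.

210 minutes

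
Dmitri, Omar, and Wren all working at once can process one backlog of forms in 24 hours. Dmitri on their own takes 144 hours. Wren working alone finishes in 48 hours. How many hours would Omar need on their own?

72 hours

Combined rate is 1/24 per hour.
Known contribution: 1/144 + 1/48 = (1 + 3)/144 = 4/144 = 1/36 per hour.
So Omar's rate is 1/24 − 1/36 = 1/72, meaning 72 hours alone.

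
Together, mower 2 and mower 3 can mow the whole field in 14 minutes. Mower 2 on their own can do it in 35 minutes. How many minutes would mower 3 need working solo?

70/3 minutes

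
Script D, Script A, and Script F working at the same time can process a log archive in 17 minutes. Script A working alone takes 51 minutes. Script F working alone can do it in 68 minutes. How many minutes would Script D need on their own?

204/5 minutes

Combined rate is 1/17 per minute.
Known contribution: 1/51 + 1/68 = (4 + 3)/204 = 7/204 per minute.
So Script D's rate is 1/17 − 7/204 = 5/204, meaning 204/5 minutes alone.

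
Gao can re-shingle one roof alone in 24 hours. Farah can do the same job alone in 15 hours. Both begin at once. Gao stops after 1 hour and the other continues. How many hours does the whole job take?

115/8 hours

In the first 1 hour the combined rate is 13/120, so 13/120 of the job is done, leaving 107/120.
After Gao leaves the rate is 1/15 per hour; the remaining 107/120 takes 107/8 hours.
Total = 1 + 107/8 = 115/8 hours.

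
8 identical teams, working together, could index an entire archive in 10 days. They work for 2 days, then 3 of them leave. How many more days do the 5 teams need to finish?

One team does 1/80 of the job per day.
After 2 days with 8 teams, 1/5 is done (4/5 left).
With 5 teams the rate is 5/80 = 1/16, so the rest takes 4/5 ÷ 1/16 = 64/5 days.

64/5 days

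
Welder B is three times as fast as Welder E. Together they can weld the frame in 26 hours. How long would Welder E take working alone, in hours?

104 hours

Let Welder E's rate be r; then Welder B's rate is 3r, so together (3 + 1)r = 4r = 1/26.
Thus r = 1/104 per hour.
Welder E alone: 104 hours; Welder B alone: 104/3 hours.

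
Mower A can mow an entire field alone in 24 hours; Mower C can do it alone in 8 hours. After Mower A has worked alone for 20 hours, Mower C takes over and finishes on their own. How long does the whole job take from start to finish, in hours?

In 20 hours Mower A does 20/24 = 5/6 of the job, leaving 1/6.
Mower C works at 1/8 per hour, so finishing takes 1/6 ÷ 1/8 = 4/3 hours.
Total time = 20 + 4/3 = 64/3 hours.

64/3 hours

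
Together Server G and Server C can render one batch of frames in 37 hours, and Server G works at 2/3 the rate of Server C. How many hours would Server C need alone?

185/3 hours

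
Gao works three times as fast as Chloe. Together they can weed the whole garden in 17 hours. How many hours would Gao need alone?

68/3 hours

Let Chloe's rate be r; then Gao's rate is 3r, so together (3 + 1)r = 4r = 1/17.
Thus r = 1/68 per hour.
Chloe alone: 68 hours; Gao alone: 68/3 hours.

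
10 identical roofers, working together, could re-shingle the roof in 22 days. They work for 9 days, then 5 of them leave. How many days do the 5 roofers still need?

One roofer does 1/220 of the job per day.
After 9 days with 10 roofers, 9/22 is done (13/22 left).
With 5 roofers the rate is 5/220 = 1/44, so the rest takes 13/22 ÷ 1/44 = 26 days.

26 days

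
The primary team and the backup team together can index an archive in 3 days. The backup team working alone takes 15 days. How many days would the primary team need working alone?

15/4 days

Combined rate is 1/3 per day.
Known contribution: 1/15 per day.
So the primary team's rate is 1/3 − 1/15 = 4/15, meaning 15/4 days alone.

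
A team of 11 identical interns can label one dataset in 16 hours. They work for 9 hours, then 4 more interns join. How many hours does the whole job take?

One intern does 1/176 of the job per hour.
After 9 hours with 11 interns, 9/16 is done (7/16 left).
With 15 interns the rate is 15/176, so the rest takes 7/16 ÷ 15/176 = 77/15 hours.
Total = 9 + 77/15 = 212/15 hours.

212/15 hours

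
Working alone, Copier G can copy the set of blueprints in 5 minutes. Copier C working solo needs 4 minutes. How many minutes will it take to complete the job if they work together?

With two workers the combined time is the product over the sum: 5·4/(5+4) = 20/9 minutes.

20/9 minutes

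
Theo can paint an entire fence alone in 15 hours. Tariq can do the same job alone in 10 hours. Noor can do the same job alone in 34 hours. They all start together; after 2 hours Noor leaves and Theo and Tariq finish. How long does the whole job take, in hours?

In the first 2 hours the combined rate is 10/51, so 20/51 of the job is done, leaving 31/51.
After Noor leaves the rate is 1/6 per hour; the remaining 31/51 takes 62/17 hours.
Total = 2 + 62/17 = 96/17 hours.

96/17 hours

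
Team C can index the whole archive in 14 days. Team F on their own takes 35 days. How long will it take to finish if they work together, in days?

10 days

Combined rate: 1/14 + 1/35 = (5 + 2)/70 = 7/70 = 1/10 per day.
Time = 1 ÷ (1/10) = 10 days.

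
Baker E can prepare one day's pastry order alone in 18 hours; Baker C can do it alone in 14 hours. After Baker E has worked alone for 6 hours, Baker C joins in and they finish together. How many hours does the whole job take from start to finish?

In 6 hours Baker E does 6/18 = 1/3 of the job, leaving 2/3.
Baker E and Baker C together work at 8/63 per hour, so finishing takes 2/3 ÷ 8/63 = 21/4 hours.
Total time = 6 + 21/4 = 45/4 hours.

45/4 hours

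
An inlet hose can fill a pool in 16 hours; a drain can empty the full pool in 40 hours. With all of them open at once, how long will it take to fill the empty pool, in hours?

Net rate = 1/16 − 1/40 = (5 − 2)/80 = 3/80 per hour.
Filling time = 1 ÷ (3/80) = 80/3 hours.

80/3 hours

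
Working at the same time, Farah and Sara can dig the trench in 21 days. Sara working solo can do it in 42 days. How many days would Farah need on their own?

Combined rate is 1/21 per day.
Known contribution: 1/42 per day.
So Farah's rate is 1/21 − 1/42 = 1/42, meaning 42 days alone.

42 days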